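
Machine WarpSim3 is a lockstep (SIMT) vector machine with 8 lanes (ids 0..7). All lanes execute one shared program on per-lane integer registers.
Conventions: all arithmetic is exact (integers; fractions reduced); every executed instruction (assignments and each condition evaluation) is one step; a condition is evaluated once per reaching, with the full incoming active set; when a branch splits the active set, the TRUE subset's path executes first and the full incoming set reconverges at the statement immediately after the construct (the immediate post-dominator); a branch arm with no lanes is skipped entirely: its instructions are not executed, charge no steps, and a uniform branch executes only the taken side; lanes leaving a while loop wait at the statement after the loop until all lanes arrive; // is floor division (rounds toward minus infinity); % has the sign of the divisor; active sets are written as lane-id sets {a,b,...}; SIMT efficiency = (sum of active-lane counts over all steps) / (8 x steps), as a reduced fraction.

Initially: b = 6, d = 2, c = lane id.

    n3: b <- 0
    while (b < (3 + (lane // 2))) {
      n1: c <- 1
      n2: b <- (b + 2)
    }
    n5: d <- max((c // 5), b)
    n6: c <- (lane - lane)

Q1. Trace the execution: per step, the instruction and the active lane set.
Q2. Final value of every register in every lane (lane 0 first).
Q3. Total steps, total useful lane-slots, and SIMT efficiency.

step 0: b <- 0                       {0,1,2,3,4,5,6,7}
step 1: eval (b < (3 + (lane // 2))) {0,1,2,3,4,5,6,7}
step 2: c <- 1                       {0,1,2,3,4,5,6,7}
step 3: b <- (b + 2)                 {0,1,2,3,4,5,6,7}
step 4: eval (b < (3 + (lane // 2))) {0,1,2,3,4,5,6,7}
step 5: c <- 1                       {0,1,2,3,4,5,6,7}
step 6: b <- (b + 2)                 {0,1,2,3,4,5,6,7}
step 7: eval (b < (3 + (lane // 2))) {0,1,2,3,4,5,6,7}
step 8: c <- 1                       {4,5,6,7}
step 9: b <- (b + 2)                 {4,5,6,7}
step 10: eval (b < (3 + (lane // 2))) {4,5,6,7}
step 11: d <- max((c // 5), b)        {0,1,2,3,4,5,6,7}
step 12: c <- (lane - lane)           {0,1,2,3,4,5,6,7}

Answer: 13 steps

b: 4,4,4,4,6,6,6,6
d: 4,4,4,4,6,6,6,6
c: 0,0,0,0,0,0,0,0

steps = 13; useful = 92; efficiency = 92/104 = 23/26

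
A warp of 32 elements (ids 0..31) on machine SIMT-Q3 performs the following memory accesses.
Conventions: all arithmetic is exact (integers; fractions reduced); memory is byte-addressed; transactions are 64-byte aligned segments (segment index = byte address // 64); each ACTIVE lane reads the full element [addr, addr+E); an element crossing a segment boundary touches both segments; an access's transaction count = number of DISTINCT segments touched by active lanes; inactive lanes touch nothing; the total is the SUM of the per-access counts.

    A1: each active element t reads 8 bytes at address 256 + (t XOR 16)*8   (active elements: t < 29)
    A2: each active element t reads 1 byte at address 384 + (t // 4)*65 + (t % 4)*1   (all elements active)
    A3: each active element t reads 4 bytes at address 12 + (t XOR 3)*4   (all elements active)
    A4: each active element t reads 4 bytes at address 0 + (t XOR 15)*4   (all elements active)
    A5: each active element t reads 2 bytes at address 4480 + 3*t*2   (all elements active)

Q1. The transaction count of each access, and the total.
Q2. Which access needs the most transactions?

A1: 4 transactions
A2: 8 transactions
A3: 3 transactions
A4: 2 transactions
A5: 3 transactions

Answer: 4,8,3,2,3; total 20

Answer: A2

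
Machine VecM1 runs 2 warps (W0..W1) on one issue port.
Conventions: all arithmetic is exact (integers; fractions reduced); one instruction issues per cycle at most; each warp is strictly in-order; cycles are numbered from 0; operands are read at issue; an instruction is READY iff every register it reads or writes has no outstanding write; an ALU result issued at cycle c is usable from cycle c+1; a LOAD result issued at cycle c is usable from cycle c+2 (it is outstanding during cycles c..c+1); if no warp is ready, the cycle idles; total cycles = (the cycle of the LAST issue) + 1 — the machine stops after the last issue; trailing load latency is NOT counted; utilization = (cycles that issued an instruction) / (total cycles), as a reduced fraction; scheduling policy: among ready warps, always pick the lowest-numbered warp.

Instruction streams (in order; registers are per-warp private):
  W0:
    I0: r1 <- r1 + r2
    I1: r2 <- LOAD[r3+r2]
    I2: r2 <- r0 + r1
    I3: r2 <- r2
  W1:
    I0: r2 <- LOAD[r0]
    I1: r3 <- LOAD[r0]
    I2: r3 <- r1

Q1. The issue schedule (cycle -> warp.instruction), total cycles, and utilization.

cycle 0: W0.I0
cycle 1: W0.I1
cycle 2: W1.I0
cycle 3: W0.I2
cycle 4: W0.I3
cycle 5: W1.I1
cycle 6: idle
cycle 7: W1.I2

Answer: 8 cycles, utilization 7/8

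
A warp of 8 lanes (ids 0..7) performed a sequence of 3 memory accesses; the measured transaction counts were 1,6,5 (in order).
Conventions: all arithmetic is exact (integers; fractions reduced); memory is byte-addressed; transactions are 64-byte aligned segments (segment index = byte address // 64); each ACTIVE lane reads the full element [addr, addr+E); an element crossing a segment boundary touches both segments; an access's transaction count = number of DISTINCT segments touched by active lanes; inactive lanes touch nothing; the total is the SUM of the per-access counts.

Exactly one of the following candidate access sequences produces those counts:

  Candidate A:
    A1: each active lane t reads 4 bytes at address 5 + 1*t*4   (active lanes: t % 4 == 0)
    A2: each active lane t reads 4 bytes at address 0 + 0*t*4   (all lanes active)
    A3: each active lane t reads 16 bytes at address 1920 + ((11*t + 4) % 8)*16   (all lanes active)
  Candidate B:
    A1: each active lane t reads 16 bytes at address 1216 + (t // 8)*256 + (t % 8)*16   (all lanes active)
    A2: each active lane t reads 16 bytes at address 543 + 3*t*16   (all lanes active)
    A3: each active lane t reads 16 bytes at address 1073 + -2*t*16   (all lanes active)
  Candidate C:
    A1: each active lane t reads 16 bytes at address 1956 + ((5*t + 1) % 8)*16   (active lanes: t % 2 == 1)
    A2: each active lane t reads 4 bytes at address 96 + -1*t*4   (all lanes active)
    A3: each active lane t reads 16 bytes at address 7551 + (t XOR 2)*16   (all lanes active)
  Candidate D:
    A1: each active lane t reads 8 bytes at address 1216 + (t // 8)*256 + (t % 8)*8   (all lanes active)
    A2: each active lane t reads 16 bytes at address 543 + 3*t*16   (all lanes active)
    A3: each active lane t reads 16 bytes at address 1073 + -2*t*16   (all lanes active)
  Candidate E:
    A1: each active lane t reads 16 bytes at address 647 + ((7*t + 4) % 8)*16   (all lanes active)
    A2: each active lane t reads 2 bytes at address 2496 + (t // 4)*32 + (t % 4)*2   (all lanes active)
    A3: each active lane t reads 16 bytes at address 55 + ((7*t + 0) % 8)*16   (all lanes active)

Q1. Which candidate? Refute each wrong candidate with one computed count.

A: A2 gives 1 transaction, not 6
B: A1 gives 2 transactions, not 1
C: A1 gives 3 transactions, not 1
E: A1 gives 3 transactions, not 1
D: all counts match (1,6,5)

Answer: D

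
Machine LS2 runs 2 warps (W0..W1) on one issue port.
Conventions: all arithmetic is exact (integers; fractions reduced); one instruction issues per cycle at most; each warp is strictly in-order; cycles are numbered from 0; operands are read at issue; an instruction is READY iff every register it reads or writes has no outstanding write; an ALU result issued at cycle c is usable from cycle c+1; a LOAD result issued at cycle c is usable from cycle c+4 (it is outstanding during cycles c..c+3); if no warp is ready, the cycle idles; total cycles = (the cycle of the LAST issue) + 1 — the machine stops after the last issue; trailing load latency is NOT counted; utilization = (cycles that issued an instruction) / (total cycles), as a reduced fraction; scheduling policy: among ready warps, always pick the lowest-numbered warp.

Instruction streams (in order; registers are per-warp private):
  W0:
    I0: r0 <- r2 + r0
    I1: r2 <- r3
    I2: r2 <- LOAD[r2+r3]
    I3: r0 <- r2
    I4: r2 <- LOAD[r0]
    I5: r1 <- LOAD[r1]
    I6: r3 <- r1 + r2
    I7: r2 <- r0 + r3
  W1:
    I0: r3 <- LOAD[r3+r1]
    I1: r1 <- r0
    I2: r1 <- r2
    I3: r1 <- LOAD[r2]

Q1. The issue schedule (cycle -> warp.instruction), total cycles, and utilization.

cycle 0: W0.I0
cycle 1: W0.I1
cycle 2: W0.I2
cycle 3: W1.I0
cycle 4: W1.I1
cycle 5: W1.I2
cycle 6: W0.I3
cycle 7: W0.I4
cycle 8: W0.I5
cycle 9: W1.I3
cycle 10: idle
cycle 11: idle
cycle 12: W0.I6
cycle 13: W0.I7

Answer: 14 cycles, utilization 6/7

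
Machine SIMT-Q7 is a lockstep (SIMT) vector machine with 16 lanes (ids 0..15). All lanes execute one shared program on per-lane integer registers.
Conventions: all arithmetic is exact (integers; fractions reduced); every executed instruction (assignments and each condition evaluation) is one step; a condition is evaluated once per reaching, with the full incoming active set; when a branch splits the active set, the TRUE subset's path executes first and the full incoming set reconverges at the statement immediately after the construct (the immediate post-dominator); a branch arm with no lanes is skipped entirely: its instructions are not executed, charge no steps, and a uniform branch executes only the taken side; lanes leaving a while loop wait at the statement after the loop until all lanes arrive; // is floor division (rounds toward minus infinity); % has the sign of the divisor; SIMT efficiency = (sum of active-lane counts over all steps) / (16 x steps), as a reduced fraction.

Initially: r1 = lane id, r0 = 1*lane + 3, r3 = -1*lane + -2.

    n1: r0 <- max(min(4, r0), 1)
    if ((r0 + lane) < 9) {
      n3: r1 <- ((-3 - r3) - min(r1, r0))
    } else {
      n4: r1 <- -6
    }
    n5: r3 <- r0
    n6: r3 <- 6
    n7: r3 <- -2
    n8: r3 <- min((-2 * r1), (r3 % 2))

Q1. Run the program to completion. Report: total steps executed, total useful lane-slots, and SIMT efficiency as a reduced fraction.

Answer: 8 steps, 112 useful, 7/8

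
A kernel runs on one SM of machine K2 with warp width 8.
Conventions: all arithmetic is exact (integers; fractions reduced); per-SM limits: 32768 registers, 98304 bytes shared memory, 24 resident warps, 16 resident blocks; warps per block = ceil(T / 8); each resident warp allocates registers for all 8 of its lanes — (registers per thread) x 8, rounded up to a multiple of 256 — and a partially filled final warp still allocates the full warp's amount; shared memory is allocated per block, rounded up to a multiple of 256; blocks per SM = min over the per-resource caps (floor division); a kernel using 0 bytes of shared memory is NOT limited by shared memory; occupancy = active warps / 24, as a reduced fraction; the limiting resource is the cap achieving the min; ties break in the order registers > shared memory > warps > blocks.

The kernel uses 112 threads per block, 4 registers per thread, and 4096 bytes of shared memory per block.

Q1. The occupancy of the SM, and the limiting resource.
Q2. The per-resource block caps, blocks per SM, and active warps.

Answer: occupancy 7/12, limited by warps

registers: 9 blocks
shared memory: 24 blocks
warps: 1 block
blocks: 16 blocks

Answer: 1 block, 14 active warps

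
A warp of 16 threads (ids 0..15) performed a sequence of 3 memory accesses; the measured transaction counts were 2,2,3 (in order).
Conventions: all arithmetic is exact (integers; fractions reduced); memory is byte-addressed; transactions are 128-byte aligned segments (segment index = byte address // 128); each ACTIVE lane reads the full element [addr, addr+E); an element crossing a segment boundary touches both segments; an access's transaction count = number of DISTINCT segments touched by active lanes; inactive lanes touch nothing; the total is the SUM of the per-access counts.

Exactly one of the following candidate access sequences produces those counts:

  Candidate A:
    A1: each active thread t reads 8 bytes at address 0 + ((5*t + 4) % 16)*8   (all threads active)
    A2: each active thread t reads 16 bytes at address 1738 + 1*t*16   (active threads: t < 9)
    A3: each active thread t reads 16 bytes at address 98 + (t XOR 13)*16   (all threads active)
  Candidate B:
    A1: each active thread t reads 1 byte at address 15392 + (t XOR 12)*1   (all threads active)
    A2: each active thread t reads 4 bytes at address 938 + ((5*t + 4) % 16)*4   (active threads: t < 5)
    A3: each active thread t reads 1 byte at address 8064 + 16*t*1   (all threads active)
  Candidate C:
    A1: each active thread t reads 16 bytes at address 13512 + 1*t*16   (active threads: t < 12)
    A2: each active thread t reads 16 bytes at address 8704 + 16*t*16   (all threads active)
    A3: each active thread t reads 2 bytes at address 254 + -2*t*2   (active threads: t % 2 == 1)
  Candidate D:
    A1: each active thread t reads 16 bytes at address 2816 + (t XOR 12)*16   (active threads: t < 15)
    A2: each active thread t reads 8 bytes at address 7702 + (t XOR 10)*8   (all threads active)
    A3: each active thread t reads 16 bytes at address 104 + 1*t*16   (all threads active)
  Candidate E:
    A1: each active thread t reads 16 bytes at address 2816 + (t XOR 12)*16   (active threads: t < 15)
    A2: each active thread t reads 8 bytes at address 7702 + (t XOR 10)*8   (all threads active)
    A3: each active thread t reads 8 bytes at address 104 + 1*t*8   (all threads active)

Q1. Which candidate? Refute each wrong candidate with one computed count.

A: A1 gives 1 transaction, not 2
B: A1 gives 1 transaction, not 2
C: A1 gives 3 transactions, not 2
E: A3 gives 2 transactions, not 3
D: all counts match (2,2,3)

Answer: D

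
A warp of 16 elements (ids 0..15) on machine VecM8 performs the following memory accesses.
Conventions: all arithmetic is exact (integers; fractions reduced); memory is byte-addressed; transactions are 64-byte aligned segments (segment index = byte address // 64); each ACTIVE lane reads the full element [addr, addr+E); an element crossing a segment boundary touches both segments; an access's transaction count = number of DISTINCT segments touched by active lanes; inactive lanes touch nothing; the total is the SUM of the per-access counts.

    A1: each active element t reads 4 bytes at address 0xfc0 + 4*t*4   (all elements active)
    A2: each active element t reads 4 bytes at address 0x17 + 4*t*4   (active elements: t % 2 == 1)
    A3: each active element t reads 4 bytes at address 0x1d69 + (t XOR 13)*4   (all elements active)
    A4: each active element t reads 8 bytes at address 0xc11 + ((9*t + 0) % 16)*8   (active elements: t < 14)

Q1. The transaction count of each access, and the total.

A1: 4 transactions
A2: 5 transactions
A3: 2 transactions
A4: 3 transactions

Answer: 4,5,2,3; total 14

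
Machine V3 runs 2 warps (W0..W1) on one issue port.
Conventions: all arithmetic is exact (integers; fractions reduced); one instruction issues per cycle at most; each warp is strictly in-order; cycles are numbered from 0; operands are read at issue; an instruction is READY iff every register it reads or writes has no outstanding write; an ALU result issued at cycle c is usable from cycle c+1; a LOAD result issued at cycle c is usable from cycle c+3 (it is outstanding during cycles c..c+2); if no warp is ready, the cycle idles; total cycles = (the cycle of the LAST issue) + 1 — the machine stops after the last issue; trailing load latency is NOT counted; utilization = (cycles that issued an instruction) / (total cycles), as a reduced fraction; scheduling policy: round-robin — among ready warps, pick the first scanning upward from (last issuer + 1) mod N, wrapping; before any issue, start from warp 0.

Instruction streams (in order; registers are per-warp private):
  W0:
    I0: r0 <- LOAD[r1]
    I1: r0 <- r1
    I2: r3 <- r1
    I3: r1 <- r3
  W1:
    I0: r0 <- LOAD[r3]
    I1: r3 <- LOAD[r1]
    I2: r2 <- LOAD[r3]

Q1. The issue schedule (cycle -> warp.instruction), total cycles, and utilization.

cycle 0: W0.I0
cycle 1: W1.I0
cycle 2: W1.I1
cycle 3: W0.I1
cycle 4: W0.I2
cycle 5: W1.I2
cycle 6: W0.I3

Answer: 7 cycles, utilization 1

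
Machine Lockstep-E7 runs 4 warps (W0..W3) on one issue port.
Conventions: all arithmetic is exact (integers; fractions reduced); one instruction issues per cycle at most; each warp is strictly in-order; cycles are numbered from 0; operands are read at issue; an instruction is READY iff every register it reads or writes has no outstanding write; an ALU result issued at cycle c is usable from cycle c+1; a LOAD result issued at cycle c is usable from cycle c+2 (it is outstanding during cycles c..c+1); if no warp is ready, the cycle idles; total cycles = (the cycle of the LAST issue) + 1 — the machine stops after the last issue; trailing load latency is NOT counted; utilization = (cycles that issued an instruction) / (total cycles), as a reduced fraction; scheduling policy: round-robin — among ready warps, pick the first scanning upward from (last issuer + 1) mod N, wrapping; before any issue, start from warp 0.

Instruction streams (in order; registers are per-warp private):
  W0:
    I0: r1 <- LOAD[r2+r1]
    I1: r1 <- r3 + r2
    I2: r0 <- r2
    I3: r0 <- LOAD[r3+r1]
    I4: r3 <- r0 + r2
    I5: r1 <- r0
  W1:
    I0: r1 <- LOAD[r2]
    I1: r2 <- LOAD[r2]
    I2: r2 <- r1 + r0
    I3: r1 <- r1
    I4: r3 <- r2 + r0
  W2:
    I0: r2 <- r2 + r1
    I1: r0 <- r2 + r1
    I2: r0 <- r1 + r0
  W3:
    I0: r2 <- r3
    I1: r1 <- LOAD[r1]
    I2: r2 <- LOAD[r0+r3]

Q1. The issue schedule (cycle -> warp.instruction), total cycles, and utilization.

cycle 0: W0.I0
cycle 1: W1.I0
cycle 2: W2.I0
cycle 3: W3.I0
cycle 4: W0.I1
cycle 5: W1.I1
cycle 6: W2.I1
cycle 7: W3.I1
cycle 8: W0.I2
cycle 9: W1.I2
cycle 10: W2.I2
cycle 11: W3.I2
cycle 12: W0.I3
cycle 13: W1.I3
cycle 14: W0.I4
cycle 15: W1.I4
cycle 16: W0.I5

Answer: 17 cycles, utilization 1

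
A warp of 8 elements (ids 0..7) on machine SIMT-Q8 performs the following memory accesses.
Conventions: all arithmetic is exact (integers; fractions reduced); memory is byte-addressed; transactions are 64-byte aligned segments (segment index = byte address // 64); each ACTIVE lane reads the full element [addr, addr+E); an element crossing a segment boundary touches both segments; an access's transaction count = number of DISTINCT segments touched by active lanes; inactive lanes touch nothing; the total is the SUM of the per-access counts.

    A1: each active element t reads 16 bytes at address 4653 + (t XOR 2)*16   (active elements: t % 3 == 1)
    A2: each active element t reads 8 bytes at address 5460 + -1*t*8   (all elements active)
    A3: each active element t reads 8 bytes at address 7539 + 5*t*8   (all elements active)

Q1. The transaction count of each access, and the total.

A1: 2 transactions
A2: 2 transactions
A3: 6 transactions

Answer: 2,2,6; total 10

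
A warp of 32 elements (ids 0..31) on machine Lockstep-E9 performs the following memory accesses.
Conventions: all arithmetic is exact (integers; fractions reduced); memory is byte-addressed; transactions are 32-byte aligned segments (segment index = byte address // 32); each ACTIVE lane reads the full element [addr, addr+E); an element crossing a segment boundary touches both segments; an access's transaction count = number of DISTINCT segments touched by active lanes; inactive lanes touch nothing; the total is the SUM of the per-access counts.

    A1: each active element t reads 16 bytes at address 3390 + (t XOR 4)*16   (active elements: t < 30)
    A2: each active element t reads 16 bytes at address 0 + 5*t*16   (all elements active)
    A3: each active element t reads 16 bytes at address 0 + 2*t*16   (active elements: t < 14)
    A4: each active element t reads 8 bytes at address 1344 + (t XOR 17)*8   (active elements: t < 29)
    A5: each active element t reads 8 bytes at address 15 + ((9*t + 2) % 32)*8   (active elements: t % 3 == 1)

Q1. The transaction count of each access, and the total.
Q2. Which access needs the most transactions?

A1: 17 transactions
A2: 32 transactions
A3: 14 transactions
A4: 8 transactions
A5: 9 transactions

Answer: 17,32,14,8,9; total 80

Answer: A2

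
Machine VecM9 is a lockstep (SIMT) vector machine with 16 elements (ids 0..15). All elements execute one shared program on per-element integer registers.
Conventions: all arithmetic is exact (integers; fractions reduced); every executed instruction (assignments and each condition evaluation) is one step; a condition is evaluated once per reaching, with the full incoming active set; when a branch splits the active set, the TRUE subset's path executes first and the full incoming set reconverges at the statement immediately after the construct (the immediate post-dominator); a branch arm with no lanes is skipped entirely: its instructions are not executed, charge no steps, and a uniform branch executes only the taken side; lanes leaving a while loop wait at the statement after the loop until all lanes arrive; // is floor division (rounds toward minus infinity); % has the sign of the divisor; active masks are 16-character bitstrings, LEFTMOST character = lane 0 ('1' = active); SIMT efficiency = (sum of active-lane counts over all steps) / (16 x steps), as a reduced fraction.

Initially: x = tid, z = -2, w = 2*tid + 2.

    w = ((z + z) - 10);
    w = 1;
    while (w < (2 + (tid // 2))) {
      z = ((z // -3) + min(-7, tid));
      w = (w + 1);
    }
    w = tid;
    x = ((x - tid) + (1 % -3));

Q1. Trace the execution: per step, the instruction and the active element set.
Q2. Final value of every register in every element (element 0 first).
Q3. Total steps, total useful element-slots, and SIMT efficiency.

step 0: w <- ((z + z) - 10)          1111111111111111
step 1: w <- 1                       1111111111111111
step 2: eval (w < (2 + (tid // 2)))  1111111111111111
step 3: z <- ((z // -3) + min(-7, tid)) 1111111111111111
step 4: w <- (w + 1)                 1111111111111111
step 5: eval (w < (2 + (tid // 2)))  1111111111111111
step 6: z <- ((z // -3) + min(-7, tid)) 0011111111111111
step 7: w <- (w + 1)                 0011111111111111
step 8: eval (w < (2 + (tid // 2)))  0011111111111111
step 9: z <- ((z // -3) + min(-7, tid)) 0000111111111111
step 10: w <- (w + 1)                 0000111111111111
step 11: eval (w < (2 + (tid // 2)))  0000111111111111
step 12: z <- ((z // -3) + min(-7, tid)) 0000001111111111
step 13: w <- (w + 1)                 0000001111111111
step 14: eval (w < (2 + (tid // 2)))  0000001111111111
step 15: z <- ((z // -3) + min(-7, tid)) 0000000011111111
step 16: w <- (w + 1)                 0000000011111111
step 17: eval (w < (2 + (tid // 2)))  0000000011111111
step 18: z <- ((z // -3) + min(-7, tid)) 0000000000111111
step 19: w <- (w + 1)                 0000000000111111
step 20: eval (w < (2 + (tid // 2)))  0000000000111111
step 21: z <- ((z // -3) + min(-7, tid)) 0000000000001111
step 22: w <- (w + 1)                 0000000000001111
step 23: eval (w < (2 + (tid // 2)))  0000000000001111
step 24: z <- ((z // -3) + min(-7, tid)) 0000000000000011
step 25: w <- (w + 1)                 0000000000000011
step 26: eval (w < (2 + (tid // 2)))  0000000000000011
step 27: w <- tid                     1111111111111111
step 28: x <- ((x - tid) + (1 % -3))  1111111111111111

Answer: 29 steps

x: -2,-2,-2,-2,-2,-2,-2,-2,-2,-2,-2,-2,-2,-2,-2,-2
z: -7,-7,-5,-5,-6,-6,-5,-5,-6,-6,-5,-5,-6,-6,-5,-5
w: 0,1,2,3,4,5,6,7,8,9,10,11,12,13,14,15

steps = 29; useful = 296; efficiency = 296/464 = 37/58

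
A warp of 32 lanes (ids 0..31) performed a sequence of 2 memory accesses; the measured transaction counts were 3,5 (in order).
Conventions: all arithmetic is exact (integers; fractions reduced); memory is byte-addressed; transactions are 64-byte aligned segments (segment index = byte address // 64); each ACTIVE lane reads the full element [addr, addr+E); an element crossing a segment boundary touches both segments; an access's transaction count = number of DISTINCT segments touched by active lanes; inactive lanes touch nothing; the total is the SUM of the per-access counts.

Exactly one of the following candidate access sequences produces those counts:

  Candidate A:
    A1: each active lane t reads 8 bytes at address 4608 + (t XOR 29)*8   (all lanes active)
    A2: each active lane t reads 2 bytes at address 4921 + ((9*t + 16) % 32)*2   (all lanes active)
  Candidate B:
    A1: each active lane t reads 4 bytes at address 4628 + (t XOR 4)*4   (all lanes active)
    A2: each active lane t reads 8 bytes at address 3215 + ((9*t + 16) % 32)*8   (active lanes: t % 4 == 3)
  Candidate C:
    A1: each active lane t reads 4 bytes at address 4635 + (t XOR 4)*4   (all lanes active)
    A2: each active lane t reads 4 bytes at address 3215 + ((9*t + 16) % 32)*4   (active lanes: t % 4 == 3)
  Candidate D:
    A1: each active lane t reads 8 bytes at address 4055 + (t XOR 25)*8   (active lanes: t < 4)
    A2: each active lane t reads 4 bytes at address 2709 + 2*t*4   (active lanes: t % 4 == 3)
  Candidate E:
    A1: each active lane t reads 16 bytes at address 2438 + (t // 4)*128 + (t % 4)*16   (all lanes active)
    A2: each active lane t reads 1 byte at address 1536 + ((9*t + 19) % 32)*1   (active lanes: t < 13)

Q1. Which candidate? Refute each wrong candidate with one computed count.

A: A1 gives 4 transactions, not 3
C: A2 gives 3 transactions, not 5
D: A1 gives 1 transaction, not 3
E: A1 gives 16 transactions, not 3
B: all counts match (3,5)

Answer: B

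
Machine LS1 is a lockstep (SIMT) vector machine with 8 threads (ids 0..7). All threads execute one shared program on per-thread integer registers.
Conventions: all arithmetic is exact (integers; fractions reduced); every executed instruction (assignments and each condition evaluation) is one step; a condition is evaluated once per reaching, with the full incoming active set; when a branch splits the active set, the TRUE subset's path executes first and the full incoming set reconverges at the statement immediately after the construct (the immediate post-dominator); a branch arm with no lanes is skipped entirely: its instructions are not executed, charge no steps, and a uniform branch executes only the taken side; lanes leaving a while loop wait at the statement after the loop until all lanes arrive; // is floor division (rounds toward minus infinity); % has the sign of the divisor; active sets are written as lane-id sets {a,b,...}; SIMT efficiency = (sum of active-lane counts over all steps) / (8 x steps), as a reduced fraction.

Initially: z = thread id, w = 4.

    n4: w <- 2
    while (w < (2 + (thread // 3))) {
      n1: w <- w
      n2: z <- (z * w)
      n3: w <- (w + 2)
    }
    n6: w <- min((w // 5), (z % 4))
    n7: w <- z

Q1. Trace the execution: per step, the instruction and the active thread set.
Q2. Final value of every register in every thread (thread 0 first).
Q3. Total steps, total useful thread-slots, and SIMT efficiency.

step 0: w <- 2                       {0,1,2,3,4,5,6,7}
step 1: eval (w < (2 + (thread // 3))) {0,1,2,3,4,5,6,7}
step 2: w <- w                       {3,4,5,6,7}
step 3: z <- (z * w)                 {3,4,5,6,7}
step 4: w <- (w + 2)                 {3,4,5,6,7}
step 5: eval (w < (2 + (thread // 3))) {3,4,5,6,7}
step 6: w <- min((w // 5), (z % 4))  {0,1,2,3,4,5,6,7}
step 7: w <- z                       {0,1,2,3,4,5,6,7}

Answer: 8 steps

z: 0,1,2,6,8,10,12,14
w: 0,1,2,6,8,10,12,14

steps = 8; useful = 52; efficiency = 52/64 = 13/16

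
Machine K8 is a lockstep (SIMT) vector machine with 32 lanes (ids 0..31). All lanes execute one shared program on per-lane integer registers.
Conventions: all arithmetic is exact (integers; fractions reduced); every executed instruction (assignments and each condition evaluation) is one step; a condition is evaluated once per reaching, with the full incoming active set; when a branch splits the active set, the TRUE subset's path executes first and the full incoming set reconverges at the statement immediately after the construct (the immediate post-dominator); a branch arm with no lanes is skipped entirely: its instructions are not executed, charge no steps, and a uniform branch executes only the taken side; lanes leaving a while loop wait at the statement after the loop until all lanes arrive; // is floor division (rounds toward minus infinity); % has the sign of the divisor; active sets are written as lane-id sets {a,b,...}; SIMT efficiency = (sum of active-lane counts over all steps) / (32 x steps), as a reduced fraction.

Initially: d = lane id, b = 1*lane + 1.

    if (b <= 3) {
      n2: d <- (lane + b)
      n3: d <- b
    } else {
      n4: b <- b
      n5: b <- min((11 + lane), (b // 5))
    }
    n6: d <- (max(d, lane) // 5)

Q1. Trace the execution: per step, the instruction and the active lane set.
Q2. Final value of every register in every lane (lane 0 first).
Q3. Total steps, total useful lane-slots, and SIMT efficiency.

step 0: eval (b <= 3)                {0,1,2,3,4,5,6,7,8,9,10,11,12,13,14,15,16,17,18,19,20,21,22,23,24,25,26,27,28,29,30,31}
step 1: d <- (lane + b)              {0,1,2}
step 2: d <- b                       {0,1,2}
step 3: b <- b                       {3,4,5,6,7,8,9,10,11,12,13,14,15,16,17,18,19,20,21,22,23,24,25,26,27,28,29,30,31}
step 4: b <- min((11 + lane), (b // 5)) {3,4,5,6,7,8,9,10,11,12,13,14,15,16,17,18,19,20,21,22,23,24,25,26,27,28,29,30,31}
step 5: d <- (max(d, lane) // 5)     {0,1,2,3,4,5,6,7,8,9,10,11,12,13,14,15,16,17,18,19,20,21,22,23,24,25,26,27,28,29,30,31}

Answer: 6 steps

d: 0,0,0,0,0,1,1,1,1,1,2,2,2,2,2,3,3,3,3,3,4,4,4,4,4,5,5,5,5,5,6,6
b: 1,2,3,0,1,1,1,1,1,2,2,2,2,2,3,3,3,3,3,4,4,4,4,4,5,5,5,5,5,6,6,6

steps = 6; useful = 128; efficiency = 128/192 = 2/3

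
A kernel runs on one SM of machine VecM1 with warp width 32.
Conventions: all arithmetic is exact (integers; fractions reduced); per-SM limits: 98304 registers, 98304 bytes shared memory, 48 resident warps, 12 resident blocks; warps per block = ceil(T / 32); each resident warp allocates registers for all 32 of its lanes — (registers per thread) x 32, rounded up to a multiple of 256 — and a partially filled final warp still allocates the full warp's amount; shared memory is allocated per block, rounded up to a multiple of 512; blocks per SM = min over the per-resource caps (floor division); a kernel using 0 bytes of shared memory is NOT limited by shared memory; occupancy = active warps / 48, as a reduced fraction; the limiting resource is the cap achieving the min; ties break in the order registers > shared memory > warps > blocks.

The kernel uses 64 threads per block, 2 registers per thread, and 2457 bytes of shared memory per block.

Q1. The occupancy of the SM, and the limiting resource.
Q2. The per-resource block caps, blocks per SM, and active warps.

Answer: occupancy 1/2, limited by blocks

registers: 192 blocks
shared memory: 38 blocks
warps: 24 blocks
blocks: 12 blocks

Answer: 12 blocks, 24 active warps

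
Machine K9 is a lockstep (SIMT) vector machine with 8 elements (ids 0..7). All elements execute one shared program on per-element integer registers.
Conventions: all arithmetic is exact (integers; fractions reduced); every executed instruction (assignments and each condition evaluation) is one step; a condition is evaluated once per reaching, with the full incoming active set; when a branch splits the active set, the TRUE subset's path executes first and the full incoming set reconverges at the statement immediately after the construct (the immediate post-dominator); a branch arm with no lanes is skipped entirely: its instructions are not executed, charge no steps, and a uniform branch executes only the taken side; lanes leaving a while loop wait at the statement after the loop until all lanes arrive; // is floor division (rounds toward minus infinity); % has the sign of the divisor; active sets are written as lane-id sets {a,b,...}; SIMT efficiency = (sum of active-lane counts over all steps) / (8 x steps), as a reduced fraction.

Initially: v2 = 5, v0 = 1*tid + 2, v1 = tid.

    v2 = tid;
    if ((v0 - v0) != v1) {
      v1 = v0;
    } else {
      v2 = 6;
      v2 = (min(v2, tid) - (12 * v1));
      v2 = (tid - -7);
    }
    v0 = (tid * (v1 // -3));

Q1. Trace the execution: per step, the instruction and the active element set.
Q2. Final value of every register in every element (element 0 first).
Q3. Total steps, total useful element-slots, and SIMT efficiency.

step 0: v2 <- tid                    {0,1,2,3,4,5,6,7}
step 1: eval ((v0 - v0) != v1)       {0,1,2,3,4,5,6,7}
step 2: v1 <- v0                     {1,2,3,4,5,6,7}
step 3: v2 <- 6                      {0}
step 4: v2 <- (min(v2, tid) - (12 * v1)) {0}
step 5: v2 <- (tid - -7)             {0}
step 6: v0 <- (tid * (v1 // -3))     {0,1,2,3,4,5,6,7}

Answer: 7 steps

v2: 7,1,2,3,4,5,6,7
v0: 0,-1,-4,-6,-8,-15,-18,-21
v1: 0,3,4,5,6,7,8,9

steps = 7; useful = 34; efficiency = 34/56 = 17/28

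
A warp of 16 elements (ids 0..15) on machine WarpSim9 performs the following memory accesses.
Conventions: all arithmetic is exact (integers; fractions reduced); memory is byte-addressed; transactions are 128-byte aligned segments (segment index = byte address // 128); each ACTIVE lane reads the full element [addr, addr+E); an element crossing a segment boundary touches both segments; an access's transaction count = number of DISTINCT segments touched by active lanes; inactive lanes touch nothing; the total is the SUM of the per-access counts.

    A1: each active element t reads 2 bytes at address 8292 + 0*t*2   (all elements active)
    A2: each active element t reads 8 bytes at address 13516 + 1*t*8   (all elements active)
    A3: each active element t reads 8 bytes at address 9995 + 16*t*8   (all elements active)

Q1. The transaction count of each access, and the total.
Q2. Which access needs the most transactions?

A1: 1 transaction
A2: 2 transactions
A3: 16 transactions

Answer: 1,2,16; total 19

Answer: A3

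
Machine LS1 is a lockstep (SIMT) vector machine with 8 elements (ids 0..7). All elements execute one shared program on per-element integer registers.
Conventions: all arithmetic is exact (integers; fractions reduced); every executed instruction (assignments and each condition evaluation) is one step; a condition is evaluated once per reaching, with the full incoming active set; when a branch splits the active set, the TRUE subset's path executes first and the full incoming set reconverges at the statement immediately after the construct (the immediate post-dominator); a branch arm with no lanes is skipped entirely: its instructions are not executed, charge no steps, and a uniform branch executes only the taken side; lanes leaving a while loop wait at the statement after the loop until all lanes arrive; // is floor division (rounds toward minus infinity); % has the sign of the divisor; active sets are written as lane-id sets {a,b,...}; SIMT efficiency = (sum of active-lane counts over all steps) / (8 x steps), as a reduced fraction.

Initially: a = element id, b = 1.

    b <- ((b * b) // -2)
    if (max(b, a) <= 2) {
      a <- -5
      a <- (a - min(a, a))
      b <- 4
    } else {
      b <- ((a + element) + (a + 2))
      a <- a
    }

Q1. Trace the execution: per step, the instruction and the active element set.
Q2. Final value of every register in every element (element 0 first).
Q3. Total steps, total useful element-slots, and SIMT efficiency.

step 0: b <- ((b * b) // -2)         {0,1,2,3,4,5,6,7}
step 1: eval (max(b, a) <= 2)        {0,1,2,3,4,5,6,7}
step 2: a <- -5                      {0,1,2}
step 3: a <- (a - min(a, a))         {0,1,2}
step 4: b <- 4                       {0,1,2}
step 5: b <- ((a + element) + (a + 2)) {3,4,5,6,7}
step 6: a <- a                       {3,4,5,6,7}

Answer: 7 steps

a: 0,0,0,3,4,5,6,7
b: 4,4,4,11,14,17,20,23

steps = 7; useful = 35; efficiency = 35/56 = 5/8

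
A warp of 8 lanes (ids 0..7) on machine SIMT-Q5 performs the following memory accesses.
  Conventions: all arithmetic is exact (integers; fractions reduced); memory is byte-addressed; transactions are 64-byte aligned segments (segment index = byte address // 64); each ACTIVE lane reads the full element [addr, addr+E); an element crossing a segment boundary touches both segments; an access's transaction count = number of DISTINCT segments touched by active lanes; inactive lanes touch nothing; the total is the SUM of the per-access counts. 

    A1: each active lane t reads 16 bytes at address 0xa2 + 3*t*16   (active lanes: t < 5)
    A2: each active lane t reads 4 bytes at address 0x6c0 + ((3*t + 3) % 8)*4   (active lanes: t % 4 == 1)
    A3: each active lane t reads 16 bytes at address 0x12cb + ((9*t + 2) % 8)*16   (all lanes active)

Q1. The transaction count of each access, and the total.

A1: 4 transactions
A2: 1 transaction
A3: 3 transactions

Answer: 4,1,3; total 8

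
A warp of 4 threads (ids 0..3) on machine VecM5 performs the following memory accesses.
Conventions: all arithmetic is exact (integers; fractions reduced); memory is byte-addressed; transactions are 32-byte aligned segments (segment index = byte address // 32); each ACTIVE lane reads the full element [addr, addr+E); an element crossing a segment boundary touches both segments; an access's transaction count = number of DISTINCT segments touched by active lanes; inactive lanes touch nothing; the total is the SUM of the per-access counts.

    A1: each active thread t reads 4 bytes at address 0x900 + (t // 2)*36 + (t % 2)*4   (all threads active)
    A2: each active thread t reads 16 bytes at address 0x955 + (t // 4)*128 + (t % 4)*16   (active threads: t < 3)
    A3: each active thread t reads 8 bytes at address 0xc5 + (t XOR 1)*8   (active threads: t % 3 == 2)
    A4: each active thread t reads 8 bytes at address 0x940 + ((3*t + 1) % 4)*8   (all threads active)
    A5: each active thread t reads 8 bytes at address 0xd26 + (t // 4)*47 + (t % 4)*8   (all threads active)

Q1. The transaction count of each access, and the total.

A1: 2 transactions
A2: 3 transactions
A3: 2 transactions
A4: 1 transaction
A5: 2 transactions

Answer: 2,3,2,1,2; total 10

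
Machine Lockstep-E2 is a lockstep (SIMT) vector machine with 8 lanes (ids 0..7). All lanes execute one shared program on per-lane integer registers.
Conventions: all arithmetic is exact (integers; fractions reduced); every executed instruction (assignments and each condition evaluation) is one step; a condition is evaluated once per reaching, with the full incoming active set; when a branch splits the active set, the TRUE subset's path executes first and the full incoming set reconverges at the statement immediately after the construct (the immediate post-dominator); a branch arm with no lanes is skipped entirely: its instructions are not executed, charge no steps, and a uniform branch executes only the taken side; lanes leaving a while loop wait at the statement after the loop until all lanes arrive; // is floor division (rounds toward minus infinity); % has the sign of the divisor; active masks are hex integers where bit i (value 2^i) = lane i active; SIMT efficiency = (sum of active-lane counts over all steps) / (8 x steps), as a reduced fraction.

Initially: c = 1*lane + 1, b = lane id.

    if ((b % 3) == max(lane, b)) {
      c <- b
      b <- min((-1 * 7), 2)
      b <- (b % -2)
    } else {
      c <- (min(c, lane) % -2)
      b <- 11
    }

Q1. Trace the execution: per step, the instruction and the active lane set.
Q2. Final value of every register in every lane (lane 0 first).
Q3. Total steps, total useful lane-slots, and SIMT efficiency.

step 0: eval ((b % 3) == max(lane, b)) 0xff
step 1: c <- b                       0x07
step 2: b <- min((-1 * 7), 2)        0x07
step 3: b <- (b % -2)                0x07
step 4: c <- (min(c, lane) % -2)     0xf8
step 5: b <- 11                      0xf8

Answer: 6 steps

c: 0,1,2,-1,0,-1,0,-1
b: -1,-1,-1,11,11,11,11,11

steps = 6; useful = 27; efficiency = 27/48 = 9/16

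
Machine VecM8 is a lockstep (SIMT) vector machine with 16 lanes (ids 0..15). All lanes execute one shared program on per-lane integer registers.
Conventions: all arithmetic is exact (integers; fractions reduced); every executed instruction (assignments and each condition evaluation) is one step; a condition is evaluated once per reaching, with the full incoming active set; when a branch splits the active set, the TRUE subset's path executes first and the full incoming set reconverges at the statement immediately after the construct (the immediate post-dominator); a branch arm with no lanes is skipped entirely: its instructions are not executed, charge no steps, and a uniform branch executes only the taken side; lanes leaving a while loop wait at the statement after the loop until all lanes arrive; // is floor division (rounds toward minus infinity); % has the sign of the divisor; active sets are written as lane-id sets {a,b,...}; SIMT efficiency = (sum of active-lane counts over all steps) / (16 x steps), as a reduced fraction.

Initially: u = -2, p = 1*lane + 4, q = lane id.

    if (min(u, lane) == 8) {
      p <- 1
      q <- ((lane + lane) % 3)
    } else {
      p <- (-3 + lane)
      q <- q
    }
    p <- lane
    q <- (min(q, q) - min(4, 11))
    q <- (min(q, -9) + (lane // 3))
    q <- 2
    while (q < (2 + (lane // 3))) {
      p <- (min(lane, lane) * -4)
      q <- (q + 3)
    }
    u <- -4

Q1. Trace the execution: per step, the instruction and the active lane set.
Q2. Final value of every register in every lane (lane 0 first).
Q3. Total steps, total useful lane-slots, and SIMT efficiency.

step 0: eval (min(u, lane) == 8)     {0,1,2,3,4,5,6,7,8,9,10,11,12,13,14,15}
step 1: p <- (-3 + lane)             {0,1,2,3,4,5,6,7,8,9,10,11,12,13,14,15}
step 2: q <- q                       {0,1,2,3,4,5,6,7,8,9,10,11,12,13,14,15}
step 3: p <- lane                    {0,1,2,3,4,5,6,7,8,9,10,11,12,13,14,15}
step 4: q <- (min(q, q) - min(4, 11)) {0,1,2,3,4,5,6,7,8,9,10,11,12,13,14,15}
step 5: q <- (min(q, -9) + (lane // 3)) {0,1,2,3,4,5,6,7,8,9,10,11,12,13,14,15}
step 6: q <- 2                       {0,1,2,3,4,5,6,7,8,9,10,11,12,13,14,15}
step 7: eval (q < (2 + (lane // 3))) {0,1,2,3,4,5,6,7,8,9,10,11,12,13,14,15}
step 8: p <- (min(lane, lane) * -4)  {3,4,5,6,7,8,9,10,11,12,13,14,15}
step 9: q <- (q + 3)                 {3,4,5,6,7,8,9,10,11,12,13,14,15}
step 10: eval (q < (2 + (lane // 3))) {3,4,5,6,7,8,9,10,11,12,13,14,15}
step 11: p <- (min(lane, lane) * -4)  {12,13,14,15}
step 12: q <- (q + 3)                 {12,13,14,15}
step 13: eval (q < (2 + (lane // 3))) {12,13,14,15}
step 14: u <- -4                      {0,1,2,3,4,5,6,7,8,9,10,11,12,13,14,15}

Answer: 15 steps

u: -4,-4,-4,-4,-4,-4,-4,-4,-4,-4,-4,-4,-4,-4,-4,-4
p: 0,1,2,-12,-16,-20,-24,-28,-32,-36,-40,-44,-48,-52,-56,-60
q: 2,2,2,5,5,5,5,5,5,5,5,5,8,8,8,8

steps = 15; useful = 195; efficiency = 195/240 = 13/16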